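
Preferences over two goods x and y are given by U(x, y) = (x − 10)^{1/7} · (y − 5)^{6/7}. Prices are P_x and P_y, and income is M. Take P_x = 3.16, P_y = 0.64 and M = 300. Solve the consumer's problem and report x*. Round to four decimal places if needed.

MRS = (1/6)·(y−5)/(x−10). Tangency with P_x/P_y gives y−5 = 6·(P_x/P_y)·(x−10).
After buying the subsistence bundle (10, 5), a share 1/7 of the remaining income goes to x: x* = 10 + 1/7·(M − 10P_x − 5P_y)/P_x.
Discretionary income = 300 − 10·3.16 − 5·0.64 = 265.2; x* = 10 + 1/7·265.2/3.16 = 21.9892.

x* = 21.9892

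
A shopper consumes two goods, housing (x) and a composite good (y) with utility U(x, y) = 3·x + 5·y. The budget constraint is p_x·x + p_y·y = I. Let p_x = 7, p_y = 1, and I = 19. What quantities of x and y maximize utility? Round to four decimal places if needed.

x* = 0, y* = 19

Perfect substitutes: compare marginal utility per dollar. 3/p_x vs 5/p_y → 0.4286 vs 5.
y gives more utility per dollar, so spend all income on y: y* = I/p_y, x* = 0.
Numerically: x* = 0, y* = 19.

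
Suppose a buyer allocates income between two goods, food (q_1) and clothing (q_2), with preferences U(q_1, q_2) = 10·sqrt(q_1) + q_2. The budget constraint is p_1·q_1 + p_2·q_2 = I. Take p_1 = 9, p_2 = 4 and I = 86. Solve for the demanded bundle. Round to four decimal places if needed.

q_1* = 4.9383, q_2* = 10.3889

MU_q_1 = 5/√q_1, MU_q_2 = 1. Tangency: 5/√q_1 = p_1/p_2.
Solve: √q_1 = 5·p_2/p_1, so q_1*(p_1,p_2) = (5·p_2/p_1)², and q_2* = (I − p_1·q_1*)/p_2.
Plugging in: q_1* = (5·4/9)² = 4.9383, q_2* = 10.3889.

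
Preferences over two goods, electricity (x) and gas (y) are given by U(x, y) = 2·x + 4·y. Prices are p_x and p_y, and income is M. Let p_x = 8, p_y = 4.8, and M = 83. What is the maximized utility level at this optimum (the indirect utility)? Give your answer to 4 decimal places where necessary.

Perfect substitutes: compare marginal utility per dollar. 2/p_x vs 4/p_y → 0.25 vs 0.8333.
y gives more utility per dollar, so spend all income on y: y* = M/p_y, x* = 0.
Numerically: x* = 0, y* = 17.2917.
Utility at the optimum: U(0, 17.2917) = 69.1667.

V = 69.1667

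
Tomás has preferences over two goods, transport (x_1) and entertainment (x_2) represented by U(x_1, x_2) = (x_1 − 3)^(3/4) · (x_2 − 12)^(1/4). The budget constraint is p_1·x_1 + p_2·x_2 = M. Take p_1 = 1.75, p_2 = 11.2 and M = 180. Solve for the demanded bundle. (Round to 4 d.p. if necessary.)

MRS = 3·(x_2−12)/(x_1−3). Tangency with p_1/p_2 gives x_2−12 = (1/3)·(p_1/p_2)·(x_1−3).
After buying the subsistence bundle (3, 12), a share 0.75 of the remaining income goes to x_1: x_1* = 3 + 0.75·(M − 3p_1 − 12p_2)/p_1.
Discretionary income = 180 − 3·1.75 − 12·11.2 = 40.35; x_1* = 3 + 0.75·40.35/1.75 = 20.2929; x_2* = 12 + 0.25·40.35/11.2 = 12.9007.

x_1* = 20.2929, x_2* = 12.9007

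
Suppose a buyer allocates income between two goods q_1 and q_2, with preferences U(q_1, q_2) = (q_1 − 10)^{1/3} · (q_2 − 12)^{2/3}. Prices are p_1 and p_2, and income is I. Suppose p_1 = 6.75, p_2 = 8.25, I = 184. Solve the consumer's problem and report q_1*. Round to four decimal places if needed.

Let q_1' = q_1−10, q_2' = q_2−12. MRS = (1/2)·q_2'/q_1' = p_1/p_2.
Substituting into the budget: q_1* = 10 + 1/3·(I − 10·p_1 − 12·p_2)/p_1, and q_2* = 12 + 2/3·(…)/p_2.
Discretionary income = 184 − 10·6.75 − 12·8.25 = 17.5; q_1* = 10 + 1/3·17.5/6.75 = 10.8642.

q_1* = 10.8642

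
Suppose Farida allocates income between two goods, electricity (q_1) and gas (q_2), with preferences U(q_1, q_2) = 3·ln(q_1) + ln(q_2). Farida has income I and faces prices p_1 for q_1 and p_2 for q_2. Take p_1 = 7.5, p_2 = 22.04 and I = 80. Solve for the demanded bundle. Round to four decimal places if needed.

Demand: q_1*(p_1,p_2,I) = 0.75·I/p_1 and q_2* = 0.25·I/p_2.
At p_1=7.5, p_2=22.04, I=80: q_1* = 0.75·80/7.5 = 8, q_2* = 0.9074.

q_1* = 8, q_2* = 0.9074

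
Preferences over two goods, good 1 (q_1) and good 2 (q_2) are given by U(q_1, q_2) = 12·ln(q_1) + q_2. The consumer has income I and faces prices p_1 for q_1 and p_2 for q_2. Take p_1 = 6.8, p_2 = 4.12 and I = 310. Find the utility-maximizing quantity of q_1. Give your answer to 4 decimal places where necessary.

q_1* = 7.2706

Set MRS = p_1/p_2: (12/q_1)/1 = p_1/p_2.
So q_1*(p_1,p_2) = 12·p_2/p_1, independent of income; and q_2* = (I − 12·p_2)/p_2.
At the given prices: q_1* = 12·4.12/6.8 = 7.2706.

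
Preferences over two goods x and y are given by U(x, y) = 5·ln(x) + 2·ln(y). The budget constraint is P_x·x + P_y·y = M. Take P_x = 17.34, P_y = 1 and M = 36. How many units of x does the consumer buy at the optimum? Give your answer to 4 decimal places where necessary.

x* = 1.4829

Demand: x*(P_x,P_y,M) = 5/7·M/P_x and y* = 2/7·M/P_y.
At P_x=17.34, P_y=1, M=36: x* = 5/7·36/17.34 = 1.4829.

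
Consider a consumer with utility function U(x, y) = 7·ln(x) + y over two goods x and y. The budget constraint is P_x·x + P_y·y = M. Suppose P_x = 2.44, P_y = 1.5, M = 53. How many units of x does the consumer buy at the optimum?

MU_x = 7/x, MU_y = 1. Tangency: 7/x = P_x/P_y.
So x*(P_x,P_y) = 7·P_y/P_x, independent of income; and y* = (M − 7·P_y)/P_y.
At the given prices: x* = 7·1.5/2.44 = 4.3033.

x* = 4.3033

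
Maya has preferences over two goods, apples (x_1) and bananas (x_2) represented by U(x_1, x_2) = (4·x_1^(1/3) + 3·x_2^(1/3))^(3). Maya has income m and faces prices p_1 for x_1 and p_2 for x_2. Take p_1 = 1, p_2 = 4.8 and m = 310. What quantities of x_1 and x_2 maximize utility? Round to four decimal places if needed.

From the CES first-order condition, (4/3)·(x_2/x_1)^(2/3) = p_1/p_2.
Hence x_2/x_1 = ((3/4)·p_1/p_2)^(1/(2/3)), i.e. raised to the 1.5 power.
Substitute x_2 = (x_2/x_1)·x_1 into the budget: x_1* = m/(p_1 + p_2·(x_2/x_1)).
Numerically x_2/x_1 = 0.061763, so x_1* = 310/(1 + 4.8·0.061763) = 239.112 and x_2* = 0.061763·239.112 = 14.7683.

x_1* = 239.112, x_2* = 14.7683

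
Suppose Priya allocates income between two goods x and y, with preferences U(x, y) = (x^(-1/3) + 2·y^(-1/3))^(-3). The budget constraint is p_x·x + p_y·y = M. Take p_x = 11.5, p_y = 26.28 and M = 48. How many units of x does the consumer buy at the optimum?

x* = 1.3606

MRS = MU_x/MU_y = (1/2)·(y/x)^(4/3). Set equal to p_x/p_y.
Solve for the ratio: y/x = [2·p_x/p_y]^(0.75).
Substitute y = (y/x)·x into the budget: x* = M/(p_x + p_y·(y/x)).
Numerically y/x = 0.904851, so x* = 48/(11.5 + 26.28·0.904851) = 1.3606.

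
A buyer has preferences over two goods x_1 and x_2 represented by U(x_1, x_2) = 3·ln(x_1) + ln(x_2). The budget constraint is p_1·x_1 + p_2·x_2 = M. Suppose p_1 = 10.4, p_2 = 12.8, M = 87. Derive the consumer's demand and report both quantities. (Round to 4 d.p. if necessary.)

x_1* = 6.274, x_2* = 1.6992

Tangency: MRS = 3·x_2/x_1 = p_1/p_2.
Rearranging, p_2·x_2 = (1/3)·p_1·x_1. Substituting into the budget gives p_1·x_1·(1 + (1/3)) = M.
Demand: x_1*(p_1,p_2,M) = 0.75·M/p_1 and x_2* = 0.25·M/p_2.
At p_1=10.4, p_2=12.8, M=87: x_1* = 0.75·87/10.4 = 6.274, x_2* = 1.6992.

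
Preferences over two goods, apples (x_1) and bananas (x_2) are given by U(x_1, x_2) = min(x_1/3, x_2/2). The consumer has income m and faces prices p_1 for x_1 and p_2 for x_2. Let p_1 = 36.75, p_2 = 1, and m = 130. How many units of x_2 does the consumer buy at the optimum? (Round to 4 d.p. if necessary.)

x_2* = 2.3163

Demand: x_1*(p_1,p_2,m) = 3·m/(3·p_1 + 2·p_2), x_2* = 2·m/(3·p_1 + 2·p_2).
Here 3·36.75 + 2·1 = 112.25, giving x_2* = 2.3163.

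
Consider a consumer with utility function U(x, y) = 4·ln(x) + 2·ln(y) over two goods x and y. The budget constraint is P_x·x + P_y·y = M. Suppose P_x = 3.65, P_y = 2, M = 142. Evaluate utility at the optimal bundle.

MU_x/MU_y = (4·y)/(2·x); tangency sets this equal to P_x/P_y.
So 4·P_y·y = 2·P_x·x; combined with the budget, a share 2/3 of income goes to x.
Demand: x*(P_x,P_y,M) = 2/3·M/P_x and y* = 1/3·M/P_y.
At P_x=3.65, P_y=2, M=142: x* = 2/3·142/3.65 = 25.9361, y* = 23.6667.
Utility at the optimum: U(25.9361, 23.6667) = 19.3507.

V = 19.3507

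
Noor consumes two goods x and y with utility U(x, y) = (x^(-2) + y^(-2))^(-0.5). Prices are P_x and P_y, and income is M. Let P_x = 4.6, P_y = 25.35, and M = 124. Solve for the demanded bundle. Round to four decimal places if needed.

x* = 6.5429, y* = 3.7042

Substitute y = (y/x)·x into the budget: x* = M/(P_x + P_y·(y/x)).
Numerically y/x = 0.566144, so x* = 124/(4.6 + 25.35·0.566144) = 6.5429 and y* = 0.566144·6.5429 = 3.7042.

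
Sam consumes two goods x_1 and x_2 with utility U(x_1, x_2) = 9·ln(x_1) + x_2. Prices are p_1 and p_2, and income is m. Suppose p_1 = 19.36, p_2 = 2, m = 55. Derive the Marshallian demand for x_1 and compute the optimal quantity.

MU_x_1 = 9/x_1, MU_x_2 = 1. Tangency: 9/x_1 = p_1/p_2.
So x_1*(p_1,p_2) = 9·p_2/p_1, independent of income; and x_2* = (m − 9·p_2)/p_2.
At the given prices: x_1* = 9·2/19.36 = 0.9298.

x_1* = 0.9298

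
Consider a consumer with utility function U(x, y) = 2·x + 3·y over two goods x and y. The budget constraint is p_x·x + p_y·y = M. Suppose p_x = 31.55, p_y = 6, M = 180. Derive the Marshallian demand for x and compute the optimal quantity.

x* = 0

Linear utility — the consumer picks whichever good has higher MU/price: 2/31.55 = 0.0634 vs 3/6 = 0.5.
y gives more utility per dollar, so spend all income on y: y* = M/p_y, x* = 0.
Numerically: x* = 0, y* = 30.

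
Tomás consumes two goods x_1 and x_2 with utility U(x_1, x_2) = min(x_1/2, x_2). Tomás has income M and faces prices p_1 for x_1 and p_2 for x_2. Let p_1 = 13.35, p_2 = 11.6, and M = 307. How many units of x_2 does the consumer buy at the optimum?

x_2* = 8.0157

Leontief preferences: the optimum is at the kink where x_1/2 = x_2/1, i.e. x_2 = (1/2)·x_1.
Budget: p_1·x_1 + p_2·(1/2)·x_1 = M, so (2·p_1 + p_2)·x_1 = 2·M.
Demand: x_1*(p_1,p_2,M) = 2·M/(2·p_1 + p_2), x_2* = M/(2·p_1 + p_2).
Here 2·13.35 + 11.6 = 38.3, giving x_2* = 8.0157.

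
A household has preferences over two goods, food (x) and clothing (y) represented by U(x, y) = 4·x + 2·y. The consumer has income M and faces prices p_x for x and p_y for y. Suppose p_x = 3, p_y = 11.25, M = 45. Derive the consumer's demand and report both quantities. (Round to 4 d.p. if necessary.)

Linear utility — the consumer picks whichever good has higher MU/price: 4/3 = 1.3333 vs 2/11.25 = 0.1778.
x gives more utility per dollar, so spend all income on x: x* = M/p_x, y* = 0.
Numerically: x* = 15, y* = 0.

x* = 15, y* = 0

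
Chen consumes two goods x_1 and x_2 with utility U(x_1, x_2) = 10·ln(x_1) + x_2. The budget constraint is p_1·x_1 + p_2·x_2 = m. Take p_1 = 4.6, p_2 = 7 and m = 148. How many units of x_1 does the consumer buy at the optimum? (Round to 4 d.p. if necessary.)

x_1* = 15.2174

MU_x_1 = 10/x_1, MU_x_2 = 1. Tangency: 10/x_1 = p_1/p_2.
So x_1*(p_1,p_2) = 10·p_2/p_1, independent of income; and x_2* = (m − 10·p_2)/p_2.
At the given prices: x_1* = 10·7/4.6 = 15.2174.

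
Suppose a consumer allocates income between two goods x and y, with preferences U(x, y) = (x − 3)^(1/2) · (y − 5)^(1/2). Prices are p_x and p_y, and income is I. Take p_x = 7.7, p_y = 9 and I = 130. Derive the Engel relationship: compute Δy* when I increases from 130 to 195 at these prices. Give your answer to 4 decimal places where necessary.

Δy* = 3.6111

Let x' = x−3, y' = y−5. MRS = y'/x' = p_x/p_y.
After buying the subsistence bundle (3, 5), a share 0.5 of the remaining income goes to x: x* = 3 + 0.5·(I − 3p_x − 5p_y)/p_x.
Discretionary income = 130 − 3·7.7 − 5·9 = 61.9; y* = 5 + 0.5·61.9/9 = 8.4389.
At I' = 195: y* = 12.05. Change: 12.05 − 8.4389 = 3.6111.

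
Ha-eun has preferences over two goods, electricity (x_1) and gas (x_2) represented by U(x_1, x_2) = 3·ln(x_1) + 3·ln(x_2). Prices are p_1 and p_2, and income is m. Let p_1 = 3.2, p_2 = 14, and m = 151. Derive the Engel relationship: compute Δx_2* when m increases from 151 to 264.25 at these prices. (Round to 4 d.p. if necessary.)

The MRS is x_2/x_1. Set MRS = p_1/p_2.
So 3·p_2·x_2 = 3·p_1·x_1; combined with the budget, a share 0.5 of income goes to x_1.
Demand: x_1*(p_1,p_2,m) = 0.5·m/p_1 and x_2* = 0.5·m/p_2.
At p_1=3.2, p_2=14, m=151: x_2* = 0.5·151/14 = 5.3929.
At m' = 264.25: x_2* = 9.4375. Change: 9.4375 − 5.3929 = 4.0446.

Δx_2* = 4.0446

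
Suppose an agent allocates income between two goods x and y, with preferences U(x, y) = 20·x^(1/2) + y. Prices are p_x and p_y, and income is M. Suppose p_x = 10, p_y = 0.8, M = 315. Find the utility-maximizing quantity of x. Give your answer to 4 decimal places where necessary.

Set MRS = p_x/p_y: 10·x^(−1/2) = p_x/p_y.
Solve: √x = 10·p_y/p_x, so x*(p_x,p_y) = (10·p_y/p_x)², and y* = (M − p_x·x*)/p_y.
Plugging in: x* = (10·0.8/10)² = 0.64.

x* = 0.64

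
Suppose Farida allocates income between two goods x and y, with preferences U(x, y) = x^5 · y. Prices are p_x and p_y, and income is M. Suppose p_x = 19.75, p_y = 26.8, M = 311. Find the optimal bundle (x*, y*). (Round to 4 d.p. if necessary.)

MU_x/MU_y = (5·y)/(x); tangency sets this equal to p_x/p_y.
Rearranging, p_y·y = (1/5)·p_x·x. Substituting into the budget gives p_x·x·(1 + (1/5)) = M.
Demand: x*(p_x,p_y,M) = 5/6·M/p_x and y* = 1/6·M/p_y.
At p_x=19.75, p_y=26.8, M=311: x* = 5/6·311/19.75 = 13.1224, y* = 1.9341.

x* = 13.1224, y* = 1.9341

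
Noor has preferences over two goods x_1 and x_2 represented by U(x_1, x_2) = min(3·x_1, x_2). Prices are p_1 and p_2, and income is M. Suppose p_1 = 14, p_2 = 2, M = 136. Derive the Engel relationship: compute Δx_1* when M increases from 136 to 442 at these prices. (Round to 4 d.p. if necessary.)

Leontief preferences: the optimum is at the kink where x_1/1 = x_2/3, i.e. x_2 = 3·x_1.
Budget: p_1·x_1 + p_2·3·x_1 = M, so (p_1 + 3·p_2)·x_1 = M.
Demand: x_1*(p_1,p_2,M) = M/(p_1 + 3·p_2), x_2* = 3·M/(p_1 + 3·p_2).
Here 14 + 3·2 = 20, giving x_1* = 6.8.
At M' = 442: x_1* = 22.1. Change: 22.1 − 6.8 = 15.3.

Δx_1* = 15.3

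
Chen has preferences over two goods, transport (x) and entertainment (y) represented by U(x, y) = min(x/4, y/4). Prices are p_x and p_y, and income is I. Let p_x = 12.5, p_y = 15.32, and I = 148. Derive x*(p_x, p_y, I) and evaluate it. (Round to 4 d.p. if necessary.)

Leontief preferences: the optimum is at the kink where x/4 = y/4, i.e. y = x.
Budget: p_x·x + p_y·x = I, so (4·p_x + 4·p_y)·x = 4·I.
Demand: x*(p_x,p_y,I) = 4·I/(4·p_x + 4·p_y), y* = 4·I/(4·p_x + 4·p_y).
Here 4·12.5 + 4·15.32 = 111.28, giving x* = 5.3199.

x* = 5.3199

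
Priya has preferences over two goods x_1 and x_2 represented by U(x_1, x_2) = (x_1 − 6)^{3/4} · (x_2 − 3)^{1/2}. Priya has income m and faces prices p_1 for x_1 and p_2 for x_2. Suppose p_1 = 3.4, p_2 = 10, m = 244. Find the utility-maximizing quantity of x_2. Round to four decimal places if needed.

x_2* = 10.744

Let x_1' = x_1−6, x_2' = x_2−3. MRS = (3/2)·x_2'/x_1' = p_1/p_2.
After buying the subsistence bundle (6, 3), a share 0.6 of the remaining income goes to x_1: x_1* = 6 + 0.6·(m − 6p_1 − 3p_2)/p_1.
Discretionary income = 244 − 6·3.4 − 3·10 = 193.6; x_2* = 3 + 0.4·193.6/10 = 10.744.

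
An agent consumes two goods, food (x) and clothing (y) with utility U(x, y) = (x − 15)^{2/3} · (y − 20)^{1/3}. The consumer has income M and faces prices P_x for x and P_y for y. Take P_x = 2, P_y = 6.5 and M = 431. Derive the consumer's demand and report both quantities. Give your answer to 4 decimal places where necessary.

MRS = 2·(y−20)/(x−15). Tangency with P_x/P_y gives y−20 = (1/2)·(P_x/P_y)·(x−15).
After buying the subsistence bundle (15, 20), a share 2/3 of the remaining income goes to x: x* = 15 + 2/3·(M − 15P_x − 20P_y)/P_x.
Discretionary income = 431 − 15·2 − 20·6.5 = 271; x* = 15 + 2/3·271/2 = 105.3333; y* = 20 + 1/3·271/6.5 = 33.8974.

x* = 105.3333, y* = 33.8974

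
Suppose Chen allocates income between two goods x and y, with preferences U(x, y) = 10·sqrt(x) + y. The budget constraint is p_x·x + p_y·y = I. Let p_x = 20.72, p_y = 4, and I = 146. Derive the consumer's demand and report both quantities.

x* = 0.9317, y* = 31.6737

MU_x = 5/√x, MU_y = 1. Tangency: 5/√x = p_x/p_y.
Thus x* = (5·p_y/p_x)² — independent of I — with the rest of income spent on y.
Plugging in: x* = (5·4/20.72)² = 0.9317, y* = 31.6737.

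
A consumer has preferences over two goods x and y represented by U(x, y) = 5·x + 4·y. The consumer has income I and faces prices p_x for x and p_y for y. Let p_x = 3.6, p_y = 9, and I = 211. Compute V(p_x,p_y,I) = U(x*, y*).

V = 293.0556

Linear utility — the consumer picks whichever good has higher MU/price: 5/3.6 = 1.3889 vs 4/9 = 0.4444.
x gives more utility per dollar, so spend all income on x: x* = I/p_x, y* = 0.
Numerically: x* = 58.6111, y* = 0.
Utility at the optimum: U(58.6111, 0) = 293.0556.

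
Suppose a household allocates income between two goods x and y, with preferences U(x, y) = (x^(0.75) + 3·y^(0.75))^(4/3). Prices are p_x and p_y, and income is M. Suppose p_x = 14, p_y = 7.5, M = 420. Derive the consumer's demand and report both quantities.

MRS = MU_x/MU_y = (1/3)·(y/x)^(0.25). Set equal to p_x/p_y.
Solve for the ratio: y/x = [3·p_x/p_y]^(4).
With the ratio pinned down, the budget gives x* = M/(p_x + p_y·(y/x)) and y* = (y/x)·x*.
Numerically y/x = 983.4496, so x* = 420/(14 + 7.5·983.4496) = 0.0568 and y* = 983.4496·0.0568 = 55.8939.

x* = 0.0568, y* = 55.8939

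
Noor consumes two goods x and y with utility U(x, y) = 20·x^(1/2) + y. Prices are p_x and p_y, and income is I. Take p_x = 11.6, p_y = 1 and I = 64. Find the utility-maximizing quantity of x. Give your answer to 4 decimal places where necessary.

x* = 0.7432

Set MRS = p_x/p_y: 10·x^(−1/2) = p_x/p_y.
Solve: √x = 10·p_y/p_x, so x*(p_x,p_y) = (10·p_y/p_x)², and y* = (I − p_x·x*)/p_y.
Plugging in: x* = (10·1/11.6)² = 0.7432.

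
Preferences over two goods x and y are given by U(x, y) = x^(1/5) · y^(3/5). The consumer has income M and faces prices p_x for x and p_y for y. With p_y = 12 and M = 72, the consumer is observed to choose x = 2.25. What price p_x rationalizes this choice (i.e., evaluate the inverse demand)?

p_x = 8

The MRS is (1/3)·y/x. Set MRS = p_x/p_y.
Rearranging, p_y·y = 3·p_x·x. Substituting into the budget gives p_x·x·(1 + 3) = M.
Demand: x*(p_x,p_y,M) = 0.25·M/p_x and y* = 0.75·M/p_y.
Set x* = 2.25 in the demand function and solve for p_x: p_x = 8.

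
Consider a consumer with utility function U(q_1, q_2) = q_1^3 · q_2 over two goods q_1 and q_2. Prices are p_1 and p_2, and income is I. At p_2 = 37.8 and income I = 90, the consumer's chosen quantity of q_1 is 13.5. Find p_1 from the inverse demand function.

Tangency: MRS = 3·q_2/q_1 = p_1/p_2.
Rearranging, p_2·q_2 = (1/3)·p_1·q_1. Substituting into the budget gives p_1·q_1·(1 + (1/3)) = I.
Demand: q_1*(p_1,p_2,I) = 0.75·I/p_1 and q_2* = 0.25·I/p_2.
Set q_1* = 13.5 in the demand function and solve for p_1: p_1 = 5.

p_1 = 5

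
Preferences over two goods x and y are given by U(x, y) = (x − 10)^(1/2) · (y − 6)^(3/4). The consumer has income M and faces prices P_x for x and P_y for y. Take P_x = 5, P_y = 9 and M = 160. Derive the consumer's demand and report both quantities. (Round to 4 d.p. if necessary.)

This is Cobb-Douglas in (x−10, y−6): tangency gives 0.5·P_y·(y−6) = 0.75·P_x·(x−10).
Substituting into the budget: x* = 10 + 0.4·(M − 10·P_x − 6·P_y)/P_x, and y* = 6 + 0.6·(…)/P_y.
Discretionary income = 160 − 10·5 − 6·9 = 56; x* = 10 + 0.4·56/5 = 14.48; y* = 6 + 0.6·56/9 = 9.7333.

x* = 14.48, y* = 9.7333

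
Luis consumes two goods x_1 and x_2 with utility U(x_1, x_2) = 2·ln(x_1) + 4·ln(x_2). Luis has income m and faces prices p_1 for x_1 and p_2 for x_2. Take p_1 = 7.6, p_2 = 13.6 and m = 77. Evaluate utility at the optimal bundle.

Tangency: MRS = (1/2)·x_2/x_1 = p_1/p_2.
Rearranging, p_2·x_2 = 2·p_1·x_1. Substituting into the budget gives p_1·x_1·(1 + 2) = m.
Demand: x_1*(p_1,p_2,m) = 1/3·m/p_1 and x_2* = 2/3·m/p_2.
At p_1=7.6, p_2=13.6, m=77: x_1* = 1/3·77/7.6 = 3.3772, x_2* = 3.7745.
Utility at the optimum: U(3.3772, 3.7745) = 7.7472.

V = 7.7472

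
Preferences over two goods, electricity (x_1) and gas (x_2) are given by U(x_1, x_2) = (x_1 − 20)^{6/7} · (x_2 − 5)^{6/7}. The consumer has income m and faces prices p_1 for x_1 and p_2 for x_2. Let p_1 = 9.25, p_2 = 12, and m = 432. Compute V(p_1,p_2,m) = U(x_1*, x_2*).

V = 42.2085

This is Cobb-Douglas in (x_1−20, x_2−5): tangency gives 6/7·p_2·(x_2−5) = 6/7·p_1·(x_1−20).
After buying the subsistence bundle (20, 5), a share 0.5 of the remaining income goes to x_1: x_1* = 20 + 0.5·(m − 20p_1 − 5p_2)/p_1.
Discretionary income = 432 − 20·9.25 − 5·12 = 187; x_1* = 20 + 0.5·187/9.25 = 30.1081; x_2* = 5 + 0.5·187/12 = 12.7917.
Utility at the optimum: U(30.1081, 12.7917) = 42.2085.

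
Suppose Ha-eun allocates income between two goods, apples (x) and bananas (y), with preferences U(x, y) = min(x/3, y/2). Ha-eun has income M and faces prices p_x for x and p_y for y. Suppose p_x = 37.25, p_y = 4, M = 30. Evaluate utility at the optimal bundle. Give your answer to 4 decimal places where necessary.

With perfect complements, no substitution: consume in ratio x:y = 3:2.
Budget: p_x·x + p_y·(2/3)·x = M, so (3·p_x + 2·p_y)·x = 3·M.
Demand: x*(p_x,p_y,M) = 3·M/(3·p_x + 2·p_y), y* = 2·M/(3·p_x + 2·p_y).
Here 3·37.25 + 2·4 = 119.75, giving x* = 0.7516 and y* = 0.501.
Utility at the optimum: U(0.7516, 0.501) = 0.2505.

V = 0.2505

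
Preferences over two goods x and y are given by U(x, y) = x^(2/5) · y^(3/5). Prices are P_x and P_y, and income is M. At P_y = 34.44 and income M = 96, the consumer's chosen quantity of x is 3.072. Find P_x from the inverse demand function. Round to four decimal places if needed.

MU_x/MU_y = (0.4·y)/(0.6·x); tangency sets this equal to P_x/P_y.
Rearranging, P_y·y = (3/2)·P_x·x. Substituting into the budget gives P_x·x·(1 + (3/2)) = M.
Demand: x*(P_x,P_y,M) = 0.4·M/P_x and y* = 0.6·M/P_y.
Set x* = 3.072 in the demand function and solve for P_x: P_x = 12.5.

P_x = 12.5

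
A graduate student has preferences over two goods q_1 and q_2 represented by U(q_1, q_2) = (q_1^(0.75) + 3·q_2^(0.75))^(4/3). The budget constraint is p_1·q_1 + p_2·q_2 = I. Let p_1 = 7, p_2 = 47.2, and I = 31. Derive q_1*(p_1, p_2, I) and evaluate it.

From the CES first-order condition, (1/3)·(q_2/q_1)^(0.25) = p_1/p_2.
Solve for the ratio: q_2/q_1 = [3·p_1/p_2]^(4).
Substitute q_2 = (q_2/q_1)·q_1 into the budget: q_1* = I/(p_1 + p_2·(q_2/q_1)).
Numerically q_2/q_1 = 0.039184, so q_1* = 31/(7 + 47.2·0.039184) = 3.503.

q_1* = 3.503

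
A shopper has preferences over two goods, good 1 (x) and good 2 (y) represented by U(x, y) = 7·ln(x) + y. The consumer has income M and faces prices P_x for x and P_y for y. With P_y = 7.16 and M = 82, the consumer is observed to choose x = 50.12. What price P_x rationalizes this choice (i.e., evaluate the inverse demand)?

P_x = 1

MU_x = 7/x, MU_y = 1. Tangency: 7/x = P_x/P_y.
So x*(P_x,P_y) = 7·P_y/P_x, independent of income; and y* = (M − 7·P_y)/P_y.
Set x* = 50.12 in the demand function and solve for P_x: P_x = 1.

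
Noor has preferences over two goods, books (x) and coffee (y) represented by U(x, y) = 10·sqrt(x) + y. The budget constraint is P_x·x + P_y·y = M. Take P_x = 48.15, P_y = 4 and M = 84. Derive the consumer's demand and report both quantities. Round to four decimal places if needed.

x* = 0.1725, y* = 18.9232

Utility is quasi-linear in y; the FOC for x is 5/√x = P_x/P_y.
Thus x* = (5·P_y/P_x)² — independent of M — with the rest of income spent on y.
Plugging in: x* = (5·4/48.15)² = 0.1725, y* = 18.9232.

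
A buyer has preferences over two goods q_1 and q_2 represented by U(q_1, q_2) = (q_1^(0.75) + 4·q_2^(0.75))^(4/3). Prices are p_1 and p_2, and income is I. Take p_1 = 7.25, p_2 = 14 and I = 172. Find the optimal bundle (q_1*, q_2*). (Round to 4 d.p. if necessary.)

With the ratio pinned down, the budget gives q_1* = I/(p_1 + p_2·(q_2/q_1)) and q_2* = (q_2/q_1)·q_1*.
Numerically q_2/q_1 = 18.411105, so q_1* = 172/(7.25 + 14·18.411105) = 0.649 and q_2* = 18.411105·0.649 = 11.9496.

q_1* = 0.649, q_2* = 11.9496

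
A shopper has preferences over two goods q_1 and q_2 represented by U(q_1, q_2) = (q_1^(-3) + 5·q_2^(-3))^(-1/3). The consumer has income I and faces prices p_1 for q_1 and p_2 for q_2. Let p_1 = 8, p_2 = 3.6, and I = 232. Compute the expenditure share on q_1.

MRS = MU_q_1/MU_q_2 = (1/5)·(q_2/q_1)^(4). Set equal to p_1/p_2.
Hence q_2/q_1 = (5·p_1/p_2)^(1/(4)), i.e. raised to the 0.25 power.
With the ratio pinned down, the budget gives q_1* = I/(p_1 + p_2·(q_2/q_1)) and q_2* = (q_2/q_1)·q_1*.
Numerically q_2/q_1 = 1.825742, so q_1* = 232/(8 + 3.6·1.825742) = 15.9202 and q_2* = 1.825742·15.9202 = 29.0662.
Expenditure on q_1: 8·15.9202 = 127.3617; share = 0.549.

share on q_1 = 0.549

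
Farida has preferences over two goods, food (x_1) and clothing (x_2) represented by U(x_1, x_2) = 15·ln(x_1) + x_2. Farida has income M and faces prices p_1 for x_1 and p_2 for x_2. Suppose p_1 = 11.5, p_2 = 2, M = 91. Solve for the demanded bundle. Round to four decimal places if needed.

x_1* = 2.6087, x_2* = 30.5

MU_x_1 = 15/x_1, MU_x_2 = 1. Tangency: 15/x_1 = p_1/p_2.
So x_1*(p_1,p_2) = 15·p_2/p_1, independent of income; and x_2* = (M − 15·p_2)/p_2.
At the given prices: x_1* = 15·2/11.5 = 2.6087, and x_2* = 30.5.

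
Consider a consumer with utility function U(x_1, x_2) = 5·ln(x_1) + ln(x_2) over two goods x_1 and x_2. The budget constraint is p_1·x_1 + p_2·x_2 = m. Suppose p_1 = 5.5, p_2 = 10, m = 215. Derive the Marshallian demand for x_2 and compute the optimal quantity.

x_2* = 3.5833

Tangency: MRS = 5·x_2/x_1 = p_1/p_2.
So 5·p_2·x_2 = p_1·x_1; combined with the budget, a share 5/6 of income goes to x_1.
Demand: x_1*(p_1,p_2,m) = 5/6·m/p_1 and x_2* = 1/6·m/p_2.
At p_1=5.5, p_2=10, m=215: x_2* = 1/6·215/10 = 3.5833.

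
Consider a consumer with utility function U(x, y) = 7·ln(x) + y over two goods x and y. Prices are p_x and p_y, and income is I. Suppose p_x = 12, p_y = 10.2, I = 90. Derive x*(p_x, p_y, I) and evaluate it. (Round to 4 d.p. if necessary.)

x* = 5.95

Set MRS = p_x/p_y: (7/x)/1 = p_x/p_y.
So x*(p_x,p_y) = 7·p_y/p_x, independent of income; and y* = (I − 7·p_y)/p_y.
At the given prices: x* = 7·10.2/12 = 5.95.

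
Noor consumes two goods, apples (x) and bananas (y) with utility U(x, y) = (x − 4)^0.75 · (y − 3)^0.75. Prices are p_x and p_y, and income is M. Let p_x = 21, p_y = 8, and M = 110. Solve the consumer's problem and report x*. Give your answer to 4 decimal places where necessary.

x* = 4.0476

Substituting into the budget: x* = 4 + 0.5·(M − 4·p_x − 3·p_y)/p_x, and y* = 3 + 0.5·(…)/p_y.
Discretionary income = 110 − 4·21 − 3·8 = 2; x* = 4 + 0.5·2/21 = 4.0476.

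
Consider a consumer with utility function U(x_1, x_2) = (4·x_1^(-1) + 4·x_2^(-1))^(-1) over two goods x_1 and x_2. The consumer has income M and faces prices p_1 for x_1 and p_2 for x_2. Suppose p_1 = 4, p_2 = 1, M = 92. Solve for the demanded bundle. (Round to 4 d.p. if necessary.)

x_1* = 15.3333, x_2* = 30.6667

MU_x_1 ∝ 4·x_1^(-2), MU_x_2 ∝ 4·x_2^(-2), so MRS = (x_2/x_1)^(2) = p_1/p_2.
Solve for the ratio: x_2/x_1 = [p_1/p_2]^(0.5).
With the ratio pinned down, the budget gives x_1* = M/(p_1 + p_2·(x_2/x_1)) and x_2* = (x_2/x_1)·x_1*.
Numerically x_2/x_1 = 2, so x_1* = 92/(4 + 1·2) = 15.3333 and x_2* = 2·15.3333 = 30.6667.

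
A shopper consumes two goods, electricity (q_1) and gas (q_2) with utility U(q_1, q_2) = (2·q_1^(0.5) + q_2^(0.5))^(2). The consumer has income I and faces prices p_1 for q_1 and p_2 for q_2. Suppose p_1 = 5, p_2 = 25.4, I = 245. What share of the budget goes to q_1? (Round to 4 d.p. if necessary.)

From the CES first-order condition, 2·(q_2/q_1)^(0.5) = p_1/p_2.
Solve for the ratio: q_2/q_1 = [(1/2)·p_1/p_2]^(2).
Substitute q_2 = (q_2/q_1)·q_1 into the budget: q_1* = I/(p_1 + p_2·(q_2/q_1)).
Numerically q_2/q_1 = 0.009688, so q_1* = 245/(5 + 25.4·0.009688) = 46.7017 and q_2* = 0.009688·46.7017 = 0.4524.
Expenditure on q_1: 5·46.7017 = 233.5084; share = 0.9531.

share on q_1 = 0.9531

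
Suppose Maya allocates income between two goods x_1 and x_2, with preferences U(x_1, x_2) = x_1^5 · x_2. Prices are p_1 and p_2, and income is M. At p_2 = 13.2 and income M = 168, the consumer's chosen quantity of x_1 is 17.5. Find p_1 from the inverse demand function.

p_1 = 8

MU_x_1/MU_x_2 = (5·x_2)/(x_1); tangency sets this equal to p_1/p_2.
Rearranging, p_2·x_2 = (1/5)·p_1·x_1. Substituting into the budget gives p_1·x_1·(1 + (1/5)) = M.
Demand: x_1*(p_1,p_2,M) = 5/6·M/p_1 and x_2* = 1/6·M/p_2.
Set x_1* = 17.5 in the demand function and solve for p_1: p_1 = 8.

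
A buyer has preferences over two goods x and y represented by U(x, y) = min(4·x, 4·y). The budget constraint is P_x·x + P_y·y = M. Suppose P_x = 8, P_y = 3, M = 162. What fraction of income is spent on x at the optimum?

share on x = 0.7273

Leontief preferences: the optimum is at the kink where x/4 = y/4, i.e. y = x.
Budget: P_x·x + P_y·x = M, so (4·P_x + 4·P_y)·x = 4·M.
Demand: x*(P_x,P_y,M) = 4·M/(4·P_x + 4·P_y), y* = 4·M/(4·P_x + 4·P_y).
Here 4·8 + 4·3 = 44, giving x* = 14.7273 and y* = 14.7273.
Expenditure on x: 8·14.7273 = 117.8182; share = 0.7273.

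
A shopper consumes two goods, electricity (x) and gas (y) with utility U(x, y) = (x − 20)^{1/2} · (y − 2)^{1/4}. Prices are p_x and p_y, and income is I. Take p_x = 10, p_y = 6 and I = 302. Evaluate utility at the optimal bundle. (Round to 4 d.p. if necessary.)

Substituting into the budget: x* = 20 + 2/3·(I − 20·p_x − 2·p_y)/p_x, and y* = 2 + 1/3·(…)/p_y.
Discretionary income = 302 − 20·10 − 2·6 = 90; x* = 20 + 2/3·90/10 = 26; y* = 2 + 1/3·90/6 = 7.
Utility at the optimum: U(26, 7) = 3.6628.

V = 3.6628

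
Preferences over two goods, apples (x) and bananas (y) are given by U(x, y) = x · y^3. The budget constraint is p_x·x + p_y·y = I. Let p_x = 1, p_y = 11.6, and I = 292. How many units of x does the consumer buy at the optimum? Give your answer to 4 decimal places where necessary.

x* = 73

The MRS is (1/3)·y/x. Set MRS = p_x/p_y.
Rearranging, p_y·y = 3·p_x·x. Substituting into the budget gives p_x·x·(1 + 3) = I.
Demand: x*(p_x,p_y,I) = 0.25·I/p_x and y* = 0.75·I/p_y.
At p_x=1, p_y=11.6, I=292: x* = 0.25·292/1 = 73.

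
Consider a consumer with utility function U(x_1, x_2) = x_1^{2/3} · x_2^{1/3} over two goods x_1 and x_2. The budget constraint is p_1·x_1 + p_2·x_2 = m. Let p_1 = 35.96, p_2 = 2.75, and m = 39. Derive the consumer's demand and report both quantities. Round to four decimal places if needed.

x_1* = 0.723, x_2* = 4.7273

The MRS is 2·x_2/x_1. Set MRS = p_1/p_2.
So 2/3·p_2·x_2 = 1/3·p_1·x_1; combined with the budget, a share 2/3 of income goes to x_1.
Demand: x_1*(p_1,p_2,m) = 2/3·m/p_1 and x_2* = 1/3·m/p_2.
At p_1=35.96, p_2=2.75, m=39: x_1* = 2/3·39/35.96 = 0.723, x_2* = 4.7273.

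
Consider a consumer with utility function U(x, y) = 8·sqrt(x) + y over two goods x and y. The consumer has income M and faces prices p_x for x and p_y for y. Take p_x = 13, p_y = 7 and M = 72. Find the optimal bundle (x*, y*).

x* = 4.6391, y* = 1.6703

MU_x = 4/√x, MU_y = 1. Tangency: 4/√x = p_x/p_y.
Solve: √x = 4·p_y/p_x, so x*(p_x,p_y) = (4·p_y/p_x)², and y* = (M − p_x·x*)/p_y.
Plugging in: x* = (4·7/13)² = 4.6391, y* = 1.6703.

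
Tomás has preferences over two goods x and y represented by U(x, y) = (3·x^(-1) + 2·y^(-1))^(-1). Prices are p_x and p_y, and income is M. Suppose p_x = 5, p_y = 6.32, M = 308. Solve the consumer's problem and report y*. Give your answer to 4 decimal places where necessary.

y* = 23.3249

MRS = MU_x/MU_y = (3/2)·(y/x)^(2). Set equal to p_x/p_y.
Hence y/x = ((2/3)·p_x/p_y)^(1/(2)), i.e. raised to the 0.5 power.
With the ratio pinned down, the budget gives x* = M/(p_x + p_y·(y/x)) and y* = (y/x)·x*.
Numerically y/x = 0.726241, so x* = 308/(5 + 6.32·0.726241) = 32.1173 and y* = 0.726241·32.1173 = 23.3249.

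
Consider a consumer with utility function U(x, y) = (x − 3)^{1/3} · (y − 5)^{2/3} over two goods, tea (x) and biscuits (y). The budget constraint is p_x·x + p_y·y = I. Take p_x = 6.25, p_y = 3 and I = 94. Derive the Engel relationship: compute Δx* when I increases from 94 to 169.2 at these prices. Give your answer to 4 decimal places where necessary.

After buying the subsistence bundle (3, 5), a share 1/3 of the remaining income goes to x: x* = 3 + 1/3·(I − 3p_x − 5p_y)/p_x.
Discretionary income = 94 − 3·6.25 − 5·3 = 60.25; x* = 3 + 1/3·60.25/6.25 = 6.2133.
At I' = 169.2: x* = 10.224. Change: 10.224 − 6.2133 = 4.0107.

Δx* = 4.0107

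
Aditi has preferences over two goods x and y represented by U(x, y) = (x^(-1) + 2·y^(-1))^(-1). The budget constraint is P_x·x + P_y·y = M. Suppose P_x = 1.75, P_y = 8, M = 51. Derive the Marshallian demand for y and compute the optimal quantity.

y* = 4.7906

From the CES first-order condition, (1/2)·(y/x)^(2) = P_x/P_y.
Hence y/x = (2·P_x/P_y)^(1/(2)), i.e. raised to the 0.5 power.
With the ratio pinned down, the budget gives x* = M/(P_x + P_y·(y/x)) and y* = (y/x)·x*.
Numerically y/x = 0.661438, so x* = 51/(1.75 + 8·0.661438) = 7.2428 and y* = 0.661438·7.2428 = 4.7906.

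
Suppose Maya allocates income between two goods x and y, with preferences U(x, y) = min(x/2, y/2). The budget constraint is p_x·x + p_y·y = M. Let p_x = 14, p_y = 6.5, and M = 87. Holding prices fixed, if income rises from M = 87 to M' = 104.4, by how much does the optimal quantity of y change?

Δy* = 0.8488

Leontief preferences: the optimum is at the kink where x/2 = y/2, i.e. y = x.
Budget: p_x·x + p_y·x = M, so (2·p_x + 2·p_y)·x = 2·M.
Demand: x*(p_x,p_y,M) = 2·M/(2·p_x + 2·p_y), y* = 2·M/(2·p_x + 2·p_y).
Here 2·14 + 2·6.5 = 41, giving y* = 4.2439.
At M' = 104.4: y* = 5.0927. Change: 5.0927 − 4.2439 = 0.8488.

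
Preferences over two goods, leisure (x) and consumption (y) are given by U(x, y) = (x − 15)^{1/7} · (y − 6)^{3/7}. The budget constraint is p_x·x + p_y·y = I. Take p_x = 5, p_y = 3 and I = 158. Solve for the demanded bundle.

Let x' = x−15, y' = y−6. MRS = (1/3)·y'/x' = p_x/p_y.
After buying the subsistence bundle (15, 6), a share 0.25 of the remaining income goes to x: x* = 15 + 0.25·(I − 15p_x − 6p_y)/p_x.
Discretionary income = 158 − 15·5 − 6·3 = 65; x* = 15 + 0.25·65/5 = 18.25; y* = 6 + 0.75·65/3 = 22.25.

x* = 18.25, y* = 22.25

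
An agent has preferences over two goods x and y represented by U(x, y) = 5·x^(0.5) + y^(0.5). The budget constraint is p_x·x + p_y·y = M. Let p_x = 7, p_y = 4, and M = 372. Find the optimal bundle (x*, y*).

Substitute y = (y/x)·x into the budget: x* = M/(p_x + p_y·(y/x)).
Numerically y/x = 0.1225, so x* = 372/(7 + 4·0.1225) = 49.6662 and y* = 0.1225·49.6662 = 6.0841.

x* = 49.6662, y* = 6.0841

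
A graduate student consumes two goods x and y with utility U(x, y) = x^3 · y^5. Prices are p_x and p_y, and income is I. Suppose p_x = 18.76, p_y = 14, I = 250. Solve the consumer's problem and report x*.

x* = 4.9973

MU_x/MU_y = (3·y)/(5·x); tangency sets this equal to p_x/p_y.
Rearranging, p_y·y = (5/3)·p_x·x. Substituting into the budget gives p_x·x·(1 + (5/3)) = I.
Demand: x*(p_x,p_y,I) = 0.375·I/p_x and y* = 0.625·I/p_y.
At p_x=18.76, p_y=14, I=250: x* = 0.375·250/18.76 = 4.9973.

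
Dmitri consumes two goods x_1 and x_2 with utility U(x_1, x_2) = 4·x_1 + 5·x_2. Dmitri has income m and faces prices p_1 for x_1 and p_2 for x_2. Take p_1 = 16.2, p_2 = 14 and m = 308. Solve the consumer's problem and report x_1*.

x_1* = 0

x_2 gives more utility per dollar, so spend all income on x_2: x_2* = m/p_2, x_1* = 0.
Numerically: x_1* = 0, x_2* = 22.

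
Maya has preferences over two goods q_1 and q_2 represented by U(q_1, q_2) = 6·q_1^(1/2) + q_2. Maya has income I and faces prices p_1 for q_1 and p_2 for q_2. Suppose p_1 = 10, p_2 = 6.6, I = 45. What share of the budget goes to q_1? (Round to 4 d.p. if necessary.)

MU_q_1 = 3/√q_1, MU_q_2 = 1. Tangency: 3/√q_1 = p_1/p_2.
Thus q_1* = (3·p_2/p_1)² — independent of I — with the rest of income spent on q_2.
Plugging in: q_1* = (3·6.6/10)² = 3.9204, q_2* = 0.8782.
Expenditure on q_1: 10·3.9204 = 39.204; share = 0.8712.

share on q_1 = 0.8712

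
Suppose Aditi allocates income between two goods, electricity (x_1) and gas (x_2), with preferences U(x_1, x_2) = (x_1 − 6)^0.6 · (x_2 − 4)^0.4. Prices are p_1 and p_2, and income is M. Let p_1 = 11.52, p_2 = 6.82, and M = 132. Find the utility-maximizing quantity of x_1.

x_1* = 7.8542

This is Cobb-Douglas in (x_1−6, x_2−4): tangency gives 0.6·p_2·(x_2−4) = 0.4·p_1·(x_1−6).
After buying the subsistence bundle (6, 4), a share 0.6 of the remaining income goes to x_1: x_1* = 6 + 0.6·(M − 6p_1 − 4p_2)/p_1.
Discretionary income = 132 − 6·11.52 − 4·6.82 = 35.6; x_1* = 6 + 0.6·35.6/11.52 = 7.8542.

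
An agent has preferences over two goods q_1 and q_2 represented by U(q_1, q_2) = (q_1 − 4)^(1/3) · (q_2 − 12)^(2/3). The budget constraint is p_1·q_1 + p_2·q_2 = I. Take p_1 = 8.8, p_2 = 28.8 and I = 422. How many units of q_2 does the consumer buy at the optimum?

This is Cobb-Douglas in (q_1−4, q_2−12): tangency gives 1/3·p_2·(q_2−12) = 2/3·p_1·(q_1−4).
After buying the subsistence bundle (4, 12), a share 1/3 of the remaining income goes to q_1: q_1* = 4 + 1/3·(I − 4p_1 − 12p_2)/p_1.
Discretionary income = 422 − 4·8.8 − 12·28.8 = 41.2; q_2* = 12 + 2/3·41.2/28.8 = 12.9537.

q_2* = 12.9537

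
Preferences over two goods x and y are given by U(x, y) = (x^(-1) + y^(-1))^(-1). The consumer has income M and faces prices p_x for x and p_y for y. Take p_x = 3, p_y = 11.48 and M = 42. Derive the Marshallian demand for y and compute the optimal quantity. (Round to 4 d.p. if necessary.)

MRS = MU_x/MU_y = (y/x)^(2). Set equal to p_x/p_y.
Hence y/x = (p_x/p_y)^(1/(2)), i.e. raised to the 0.5 power.
Substitute y = (y/x)·x into the budget: x* = M/(p_x + p_y·(y/x)).
Numerically y/x = 0.511199, so x* = 42/(3 + 11.48·0.511199) = 4.7358 and y* = 0.511199·4.7358 = 2.421.

y* = 2.421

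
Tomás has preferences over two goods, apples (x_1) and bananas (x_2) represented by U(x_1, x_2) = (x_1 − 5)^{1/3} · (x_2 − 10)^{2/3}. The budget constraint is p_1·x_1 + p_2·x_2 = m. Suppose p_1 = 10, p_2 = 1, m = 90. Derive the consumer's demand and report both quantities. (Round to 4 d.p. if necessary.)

Discretionary income = 90 − 5·10 − 10·1 = 30; x_1* = 5 + 1/3·30/10 = 6; x_2* = 10 + 2/3·30/1 = 30.

x_1* = 6, x_2* = 30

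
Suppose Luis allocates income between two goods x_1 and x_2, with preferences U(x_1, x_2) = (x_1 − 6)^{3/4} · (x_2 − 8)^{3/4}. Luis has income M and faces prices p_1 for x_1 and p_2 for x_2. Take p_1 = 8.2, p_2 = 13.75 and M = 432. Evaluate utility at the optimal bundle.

This is Cobb-Douglas in (x_1−6, x_2−8): tangency gives 0.75·p_2·(x_2−8) = 0.75·p_1·(x_1−6).
After buying the subsistence bundle (6, 8), a share 0.5 of the remaining income goes to x_1: x_1* = 6 + 0.5·(M − 6p_1 − 8p_2)/p_1.
Discretionary income = 432 − 6·8.2 − 8·13.75 = 272.8; x_1* = 6 + 0.5·272.8/8.2 = 22.6341; x_2* = 8 + 0.5·272.8/13.75 = 17.92.
Utility at the optimum: U(22.6341, 17.92) = 46.0399.

V = 46.0399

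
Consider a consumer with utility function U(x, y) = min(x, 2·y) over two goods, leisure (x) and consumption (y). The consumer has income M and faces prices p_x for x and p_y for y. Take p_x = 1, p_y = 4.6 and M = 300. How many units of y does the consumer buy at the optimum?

y* = 45.4545

Leontief preferences: the optimum is at the kink where x/2 = y/1, i.e. y = (1/2)·x.
Budget: p_x·x + p_y·(1/2)·x = M, so (2·p_x + p_y)·x = 2·M.
Demand: x*(p_x,p_y,M) = 2·M/(2·p_x + p_y), y* = M/(2·p_x + p_y).
Here 2·1 + 4.6 = 6.6, giving y* = 45.4545.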